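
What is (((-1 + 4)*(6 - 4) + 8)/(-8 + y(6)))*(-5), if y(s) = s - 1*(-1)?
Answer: 70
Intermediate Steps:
y(s) = 1 + s (y(s) = s + 1 = 1 + s)
(((-1 + 4)*(6 - 4) + 8)/(-8 + y(6)))*(-5) = (((-1 + 4)*(6 - 4) + 8)/(-8 + (1 + 6)))*(-5) = ((3*2 + 8)/(-8 + 7))*(-5) = ((6 + 8)/(-1))*(-5) = (14*(-1))*(-5) = -14*(-5) = 70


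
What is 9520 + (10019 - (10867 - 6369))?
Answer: 15041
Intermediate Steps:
9520 + (10019 - (10867 - 6369)) = 9520 + (10019 - 1*4498) = 9520 + (10019 - 4498) = 9520 + 5521 = 15041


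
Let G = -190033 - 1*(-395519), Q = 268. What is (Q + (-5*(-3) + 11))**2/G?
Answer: 43218/102743 ≈ 0.42064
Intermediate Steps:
G = 205486 (G = -190033 + 395519 = 205486)
(Q + (-5*(-3) + 11))**2/G = (268 + (-5*(-3) + 11))**2/205486 = (268 + (15 + 11))**2*(1/205486) = (268 + 26)**2*(1/205486) = 294**2*(1/205486) = 86436*(1/205486) = 43218/102743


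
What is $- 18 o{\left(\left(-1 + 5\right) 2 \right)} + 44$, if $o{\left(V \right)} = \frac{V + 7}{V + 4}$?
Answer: $\frac{43}{2} \approx 21.5$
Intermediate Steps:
$o{\left(V \right)} = \frac{7 + V}{4 + V}$
$- 18 o{\left(\left(-1 + 5\right) 2 \right)} + 44 = - 18 \frac{7 + \left(-1 + 5\right) 2}{4 + \left(-1 + 5\right) 2} + 44 = - 18 \frac{7 + 4 \cdot 2}{4 + 4 \cdot 2} + 44 = - 18 \frac{7 + 8}{4 + 8} + 44 = - 18 \cdot \frac{1}{12} \cdot 15 + 44 = \left(-18\right) \frac{5}{4} + 44 = - \frac{45}{2} + 44 = \frac{43}{2}$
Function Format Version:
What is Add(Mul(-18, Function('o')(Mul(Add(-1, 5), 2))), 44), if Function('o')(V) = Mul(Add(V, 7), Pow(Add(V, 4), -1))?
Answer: Rational(43, 2) ≈ 21.500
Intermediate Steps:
Function('o')(V) = Mul(Pow(Add(4, V), -1), Add(7, V)) (Function('o')(V) = Mul(Add(7, V), Pow(Add(4, V), -1)) = Mul(Pow(Add(4, V), -1), Add(7, V)))
Add(Mul(-18, Function('o')(Mul(Add(-1, 5), 2))), 44) = Add(Mul(-18, Mul(Pow(Add(4, Mul(Add(-1, 5), 2)), -1), Add(7, Mul(Add(-1, 5), 2)))), 44) = Add(Mul(-18, Mul(Pow(Add(4, Mul(4, 2)), -1), Add(7, Mul(4, 2)))), 44) = Add(Mul(-18, Mul(Pow(Add(4, 8), -1), Add(7, 8))), 44) = Add(Mul(-18, Mul(Pow(12, -1), 15)), 44) = Add(Mul(-18, Mul(Rational(1, 12), 15)), 44) = Add(Mul(-18, Rational(5, 4)), 44) = Add(Rational(-45, 2), 44) = Rational(43, 2)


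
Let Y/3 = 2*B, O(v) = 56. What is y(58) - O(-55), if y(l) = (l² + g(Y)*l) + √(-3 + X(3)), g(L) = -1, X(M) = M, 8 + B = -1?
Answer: 3250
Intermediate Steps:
B = -9 (B = -8 - 1 = -9)
Y = -54 (Y = 3*(2*(-9)) = 3*(-18) = -54)
y(l) = l² - l (y(l) = (l² - l) + √(-3 + 3) = (l² - l) + √0 = (l² - l) + 0 = l² - l)
y(58) - O(-55) = 58*(-1 + 58) - 1*56 = 58*57 - 56 = 3306 - 56 = 3250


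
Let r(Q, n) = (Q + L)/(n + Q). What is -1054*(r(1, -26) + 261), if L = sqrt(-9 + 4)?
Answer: -6876296/25 + 1054*I*sqrt(5)/25 ≈ -2.7505e+5 + 94.273*I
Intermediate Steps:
L = I*sqrt(5) (L = sqrt(-5) = I*sqrt(5) ≈ 2.2361*I)
r(Q, n) = (Q + I*sqrt(5))/(Q + n) (r(Q, n) = (Q + I*sqrt(5))/(n + Q) = (Q + I*sqrt(5))/(Q + n))
-1054*(r(1, -26) + 261) = -1054*((1 + I*sqrt(5))/(1 - 26) + 261) = -1054*((1 + I*sqrt(5))/(-25) + 261) = -1054*(-(1 + I*sqrt(5))/25 + 261) = -1054*((-1/25 - I*sqrt(5)/25) + 261) = -1054*(6524/25 - I*sqrt(5)/25) = -6876296/25 + 1054*I*sqrt(5)/25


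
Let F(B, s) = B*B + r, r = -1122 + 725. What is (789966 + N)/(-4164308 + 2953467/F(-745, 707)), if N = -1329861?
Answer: 99813628020/769879621319 ≈ 0.12965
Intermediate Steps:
r = -397
F(B, s) = -397 + B**2 (F(B, s) = B*B - 397 = B**2 - 397 = -397 + B**2)
(789966 + N)/(-4164308 + 2953467/F(-745, 707)) = (789966 - 1329861)/(-4164308 + 2953467/(-397 + (-745)**2)) = -539895/(-4164308 + 2953467/(-397 + 555025)) = -539895/(-4164308 + 2953467/554628) = -539895/(-4164308 + 2953467*(1/554628)) = -539895/(-4164308 + 984489/184876) = -539895/(-769879621319/184876) = -539895*(-184876/769879621319) = 99813628020/769879621319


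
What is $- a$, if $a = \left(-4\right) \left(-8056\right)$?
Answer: $-32224$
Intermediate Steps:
$a = 32224$
$- a = \left(-1\right) 32224 = -32224$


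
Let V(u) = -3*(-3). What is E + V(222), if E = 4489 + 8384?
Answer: 12882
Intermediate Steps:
E = 12873
V(u) = 9
E + V(222) = 12873 + 9 = 12882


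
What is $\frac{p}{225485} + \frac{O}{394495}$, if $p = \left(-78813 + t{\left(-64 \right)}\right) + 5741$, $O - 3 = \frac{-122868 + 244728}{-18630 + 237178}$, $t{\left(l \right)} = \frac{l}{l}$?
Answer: $- \frac{314986041755601}{972021789436555} \approx -0.32405$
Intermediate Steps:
$t{\left(l \right)} = 1$
$O = \frac{194376}{54637}$ ($O = 3 + \frac{-122868 + 244728}{-18630 + 237178} = 3 + \frac{121860}{218548} = 3 + 121860 \cdot \frac{1}{218548} = 3 + \frac{30465}{54637} = \frac{194376}{54637} \approx 3.5576$)
$p = -73071$ ($p = \left(-78813 + 1\right) + 5741 = -78812 + 5741 = -73071$)
$\frac{p}{225485} + \frac{O}{394495} = - \frac{73071}{225485} + \frac{194376}{54637 \cdot 394495} = \left(-73071\right) \frac{1}{225485} + \frac{194376}{54637} \cdot \frac{1}{394495} = - \frac{73071}{225485} + \frac{194376}{21554023315} = - \frac{314986041755601}{972021789436555}$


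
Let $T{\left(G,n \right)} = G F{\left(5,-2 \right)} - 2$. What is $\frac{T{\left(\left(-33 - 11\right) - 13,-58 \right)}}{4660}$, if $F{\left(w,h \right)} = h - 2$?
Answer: $\frac{113}{2330} \approx 0.048498$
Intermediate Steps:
$F{\left(w,h \right)} = -2 + h$ ($F{\left(w,h \right)} = h - 2 = -2 + h$)
$T{\left(G,n \right)} = -2 - 4 G$ ($T{\left(G,n \right)} = G \left(-2 - 2\right) - 2 = G \left(-4\right) - 2 = - 4 G - 2 = -2 - 4 G$)
$\frac{T{\left(\left(-33 - 11\right) - 13,-58 \right)}}{4660} = \frac{-2 - 4 \left(\left(-33 - 11\right) - 13\right)}{4660} = \left(-2 - 4 \left(-44 - 13\right)\right) \frac{1}{4660} = \left(-2 - -228\right) \frac{1}{4660} = \left(-2 + 228\right) \frac{1}{4660} = 226 \cdot \frac{1}{4660} = \frac{113}{2330}$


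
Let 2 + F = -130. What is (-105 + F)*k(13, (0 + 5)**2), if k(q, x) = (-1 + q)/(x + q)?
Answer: -1422/19 ≈ -74.842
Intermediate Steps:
F = -132 (F = -2 - 130 = -132)
k(q, x) = (-1 + q)/(q + x)
(-105 + F)*k(13, (0 + 5)**2) = (-105 - 132)*((-1 + 13)/(13 + (0 + 5)**2)) = -237*12/(13 + 5**2) = -237*12/(13 + 25) = -237*12/38 = -237*6/19 = -1422/19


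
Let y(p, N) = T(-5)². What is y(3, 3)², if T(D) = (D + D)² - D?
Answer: 121550625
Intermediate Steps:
T(D) = -D + 4*D² (T(D) = (2*D)² - D = 4*D² - D = -D + 4*D²)
y(p, N) = 11025 (y(p, N) = (-5*(-1 + 4*(-5)))² = (-5*(-1 - 20))² = (-5*(-21))² = 105² = 11025)
y(3, 3)² = 11025² = 121550625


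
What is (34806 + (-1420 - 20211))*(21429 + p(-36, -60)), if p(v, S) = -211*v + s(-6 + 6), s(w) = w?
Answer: 382404375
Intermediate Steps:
p(v, S) = -211*v (p(v, S) = -211*v + (-6 + 6) = -211*v + 0 = -211*v)
(34806 + (-1420 - 20211))*(21429 + p(-36, -60)) = (34806 + (-1420 - 20211))*(21429 - 211*(-36)) = (34806 - 21631)*(21429 + 7596) = 13175*29025 = 382404375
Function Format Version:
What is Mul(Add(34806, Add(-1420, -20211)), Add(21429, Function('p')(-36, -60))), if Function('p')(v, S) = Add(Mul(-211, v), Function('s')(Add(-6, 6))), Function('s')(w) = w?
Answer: 382404375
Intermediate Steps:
Function('p')(v, S) = Mul(-211, v) (Function('p')(v, S) = Add(Mul(-211, v), Add(-6, 6)) = Add(Mul(-211, v), 0) = Mul(-211, v))
Mul(Add(34806, Add(-1420, -20211)), Add(21429, Function('p')(-36, -60))) = Mul(Add(34806, Add(-1420, -20211)), Add(21429, Mul(-211, -36))) = Mul(Add(34806, -21631), Add(21429, 7596)) = Mul(13175, 29025) = 382404375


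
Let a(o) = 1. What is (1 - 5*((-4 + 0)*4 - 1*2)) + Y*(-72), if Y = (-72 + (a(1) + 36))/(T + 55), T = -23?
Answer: 679/4 ≈ 169.75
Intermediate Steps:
Y = -35/32 (Y = (-72 + (1 + 36))/(-23 + 55) = (-72 + 37)/32 = -35*1/32 = -35/32 ≈ -1.0938)
(1 - 5*((-4 + 0)*4 - 1*2)) + Y*(-72) = (1 - 5*((-4 + 0)*4 - 1*2)) - 35/32*(-72) = (1 - 5*(-4*4 - 2)) + 315/4 = (1 - 5*(-16 - 2)) + 315/4 = (1 - 5*(-18)) + 315/4 = (1 + 90) + 315/4 = 91 + 315/4 = 679/4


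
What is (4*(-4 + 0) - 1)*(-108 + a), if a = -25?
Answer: 2261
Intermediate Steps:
(4*(-4 + 0) - 1)*(-108 + a) = (4*(-4 + 0) - 1)*(-108 - 25) = (4*(-4) - 1)*(-133) = (-16 - 1)*(-133) = -17*(-133) = 2261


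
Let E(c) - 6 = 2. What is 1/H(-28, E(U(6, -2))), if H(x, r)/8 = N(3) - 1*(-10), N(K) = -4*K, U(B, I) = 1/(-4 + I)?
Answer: -1/16 ≈ -0.062500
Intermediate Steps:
E(c) = 8 (E(c) = 6 + 2 = 8)
H(x, r) = -16 (H(x, r) = 8*(-4*3 - 1*(-10)) = 8*(-12 + 10) = 8*(-2) = -16)
1/H(-28, E(U(6, -2))) = 1/(-16) = -1/16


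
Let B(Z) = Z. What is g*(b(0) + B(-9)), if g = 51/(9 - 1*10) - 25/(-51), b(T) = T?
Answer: 7728/17 ≈ 454.59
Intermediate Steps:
g = -2576/51 (g = 51/(9 - 10) - 25*(-1/51) = 51/(-1) + 25/51 = 51*(-1) + 25/51 = -51 + 25/51 = -2576/51 ≈ -50.510)
g*(b(0) + B(-9)) = -2576*(0 - 9)/51 = -2576/51*(-9) = 7728/17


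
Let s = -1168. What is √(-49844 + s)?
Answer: 6*I*√1417 ≈ 225.86*I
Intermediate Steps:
√(-49844 + s) = √(-49844 - 1168) = √(-51012) = 6*I*√1417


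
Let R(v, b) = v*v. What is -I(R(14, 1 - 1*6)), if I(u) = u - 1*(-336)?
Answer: -532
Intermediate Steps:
R(v, b) = v²
I(u) = 336 + u (I(u) = u + 336 = 336 + u)
-I(R(14, 1 - 1*6)) = -(336 + 14²) = -(336 + 196) = -1*532 = -532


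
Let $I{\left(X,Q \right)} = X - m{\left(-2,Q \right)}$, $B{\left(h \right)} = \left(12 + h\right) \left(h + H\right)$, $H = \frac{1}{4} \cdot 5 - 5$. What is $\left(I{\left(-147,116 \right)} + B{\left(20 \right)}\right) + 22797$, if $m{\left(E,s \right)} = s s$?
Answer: $9714$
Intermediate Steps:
$H = - \frac{15}{4}$ ($H = \frac{1}{4} \cdot 5 - 5 = \frac{5}{4} - 5 = - \frac{15}{4} \approx -3.75$)
$m{\left(E,s \right)} = s^{2}$
$B{\left(h \right)} = \left(12 + h\right) \left(- \frac{15}{4} + h\right)$ ($B{\left(h \right)} = \left(12 + h\right) \left(h - \frac{15}{4}\right) = \left(12 + h\right) \left(- \frac{15}{4} + h\right)$)
$I{\left(X,Q \right)} = X - Q^{2}$
$\left(I{\left(-147,116 \right)} + B{\left(20 \right)}\right) + 22797 = \left(\left(-147 - 116^{2}\right) + \left(-45 + 20^{2} + \frac{33}{4} \cdot 20\right)\right) + 22797 = \left(\left(-147 - 13456\right) + \left(-45 + 400 + 165\right)\right) + 22797 = \left(\left(-147 - 13456\right) + 520\right) + 22797 = \left(-13603 + 520\right) + 22797 = -13083 + 22797 = 9714$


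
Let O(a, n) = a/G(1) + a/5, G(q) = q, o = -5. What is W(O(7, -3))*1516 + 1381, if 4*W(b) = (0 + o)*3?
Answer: -4304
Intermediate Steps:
O(a, n) = 6*a/5 (O(a, n) = a/1 + a/5 = a*1 + a*(1/5) = a + a/5 = 6*a/5)
W(b) = -15/4 (W(b) = ((0 - 5)*3)/4 = (-5*3)/4 = (1/4)*(-15) = -15/4)
W(O(7, -3))*1516 + 1381 = -15/4*1516 + 1381 = -5685 + 1381 = -4304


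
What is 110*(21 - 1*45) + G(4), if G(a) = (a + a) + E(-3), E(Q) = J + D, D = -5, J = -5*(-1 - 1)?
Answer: -2627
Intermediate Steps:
J = 10 (J = -5*(-2) = 10)
E(Q) = 5 (E(Q) = 10 - 5 = 5)
G(a) = 5 + 2*a (G(a) = (a + a) + 5 = 2*a + 5 = 5 + 2*a)
110*(21 - 1*45) + G(4) = 110*(21 - 1*45) + (5 + 2*4) = 110*(21 - 45) + (5 + 8) = 110*(-24) + 13 = -2640 + 13 = -2627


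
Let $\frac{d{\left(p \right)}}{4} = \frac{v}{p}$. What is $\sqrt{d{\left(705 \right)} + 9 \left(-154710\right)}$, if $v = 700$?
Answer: $\frac{i \sqrt{27682026630}}{141} \approx 1180.0 i$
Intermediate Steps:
$d{\left(p \right)} = \frac{2800}{p}$ ($d{\left(p \right)} = 4 \frac{700}{p} = \frac{2800}{p}$)
$\sqrt{d{\left(705 \right)} + 9 \left(-154710\right)} = \sqrt{\frac{2800}{705} + 9 \left(-154710\right)} = \sqrt{2800 \cdot \frac{1}{705} - 1392390} = \sqrt{\frac{560}{141} - 1392390} = \sqrt{- \frac{196326430}{141}} = \frac{i \sqrt{27682026630}}{141}$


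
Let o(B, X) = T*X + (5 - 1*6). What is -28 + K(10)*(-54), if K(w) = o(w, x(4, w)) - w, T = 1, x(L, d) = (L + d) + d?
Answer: -730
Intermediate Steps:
x(L, d) = L + 2*d
o(B, X) = -1 + X (o(B, X) = 1*X + (5 - 1*6) = X + (5 - 6) = X - 1 = -1 + X)
K(w) = 3 + w (K(w) = (-1 + (4 + 2*w)) - w = (3 + 2*w) - w = 3 + w)
-28 + K(10)*(-54) = -28 + (3 + 10)*(-54) = -28 + 13*(-54) = -28 - 702 = -730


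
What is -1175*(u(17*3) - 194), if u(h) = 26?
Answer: 197400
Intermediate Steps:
-1175*(u(17*3) - 194) = -1175*(26 - 194) = -1175*(-168) = 197400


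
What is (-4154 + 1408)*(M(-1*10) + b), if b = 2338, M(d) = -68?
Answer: -6233420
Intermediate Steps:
(-4154 + 1408)*(M(-1*10) + b) = (-4154 + 1408)*(-68 + 2338) = -2746*2270 = -6233420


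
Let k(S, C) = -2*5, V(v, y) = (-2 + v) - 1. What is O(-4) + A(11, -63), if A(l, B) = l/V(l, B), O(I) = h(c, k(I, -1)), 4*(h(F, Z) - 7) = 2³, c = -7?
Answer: 83/8 ≈ 10.375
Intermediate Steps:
V(v, y) = -3 + v
k(S, C) = -10
h(F, Z) = 9 (h(F, Z) = 7 + (¼)*2³ = 7 + (¼)*8 = 7 + 2 = 9)
O(I) = 9
A(l, B) = l/(-3 + l)
O(-4) + A(11, -63) = 9 + 11/(-3 + 11) = 9 + 11/8 = 83/8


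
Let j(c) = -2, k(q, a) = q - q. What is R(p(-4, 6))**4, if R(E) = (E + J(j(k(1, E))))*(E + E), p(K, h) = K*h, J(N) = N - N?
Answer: 1761205026816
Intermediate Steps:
k(q, a) = 0
J(N) = 0
R(E) = 2*E**2 (R(E) = (E + 0)*(E + E) = E*(2*E) = 2*E**2)
R(p(-4, 6))**4 = (2*(-4*6)**2)**4 = (2*(-24)**2)**4 = (2*576)**4 = 1152**4 = 1761205026816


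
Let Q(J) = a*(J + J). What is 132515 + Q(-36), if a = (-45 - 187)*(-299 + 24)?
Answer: -4461085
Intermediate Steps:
a = 63800 (a = -232*(-275) = 63800)
Q(J) = 127600*J (Q(J) = 63800*(J + J) = 63800*(2*J) = 127600*J)
132515 + Q(-36) = 132515 + 127600*(-36) = 132515 - 4593600 = -4461085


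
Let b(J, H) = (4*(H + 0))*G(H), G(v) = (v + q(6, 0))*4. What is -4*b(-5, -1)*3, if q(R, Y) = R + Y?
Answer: 960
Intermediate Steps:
G(v) = 24 + 4*v (G(v) = (v + (6 + 0))*4 = (v + 6)*4 = (6 + v)*4 = 24 + 4*v)
b(J, H) = 4*H*(24 + 4*H) (b(J, H) = (4*(H + 0))*(24 + 4*H) = (4*H)*(24 + 4*H) = 4*H*(24 + 4*H))
-4*b(-5, -1)*3 = -64*(-1)*(6 - 1)*3 = -64*(-1)*5*3 = -4*(-80)*3 = 320*3 = 960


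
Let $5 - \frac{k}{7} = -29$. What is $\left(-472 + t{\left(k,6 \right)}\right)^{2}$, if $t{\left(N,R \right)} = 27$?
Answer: $198025$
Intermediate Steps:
$k = 238$ ($k = 35 - -203 = 35 + 203 = 238$)
$\left(-472 + t{\left(k,6 \right)}\right)^{2} = \left(-472 + 27\right)^{2} = \left(-445\right)^{2} = 198025$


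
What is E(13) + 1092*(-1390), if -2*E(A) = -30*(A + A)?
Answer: -1517490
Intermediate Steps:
E(A) = 30*A (E(A) = -(-15)*(A + A) = -(-15)*2*A = -(-30)*A = 30*A)
E(13) + 1092*(-1390) = 30*13 + 1092*(-1390) = 390 - 1517880 = -1517490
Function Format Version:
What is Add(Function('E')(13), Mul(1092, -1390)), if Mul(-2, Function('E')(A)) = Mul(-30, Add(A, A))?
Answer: -1517490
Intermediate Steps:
Function('E')(A) = Mul(30, A) (Function('E')(A) = Mul(Rational(-1, 2), Mul(-30, Add(A, A))) = Mul(Rational(-1, 2), Mul(-30, Mul(2, A))) = Mul(Rational(-1, 2), Mul(-60, A)) = Mul(30, A))
Add(Function('E')(13), Mul(1092, -1390)) = Add(Mul(30, 13), Mul(1092, -1390)) = Add(390, -1517880) = -1517490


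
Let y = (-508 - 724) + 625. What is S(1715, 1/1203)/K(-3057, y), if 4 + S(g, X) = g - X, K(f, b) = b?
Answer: -2058332/730221 ≈ -2.8188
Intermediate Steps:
y = -607 (y = -1232 + 625 = -607)
S(g, X) = -4 + g - X (S(g, X) = -4 + (g - X) = -4 + g - X)
S(1715, 1/1203)/K(-3057, y) = (-4 + 1715 - 1/1203)/(-607) = (-4 + 1715 - 1*1/1203)*(-1/607) = (-4 + 1715 - 1/1203)*(-1/607) = (2058332/1203)*(-1/607) = -2058332/730221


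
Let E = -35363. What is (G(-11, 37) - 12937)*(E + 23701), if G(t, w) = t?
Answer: 150999576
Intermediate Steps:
(G(-11, 37) - 12937)*(E + 23701) = (-11 - 12937)*(-35363 + 23701) = -12948*(-11662) = 150999576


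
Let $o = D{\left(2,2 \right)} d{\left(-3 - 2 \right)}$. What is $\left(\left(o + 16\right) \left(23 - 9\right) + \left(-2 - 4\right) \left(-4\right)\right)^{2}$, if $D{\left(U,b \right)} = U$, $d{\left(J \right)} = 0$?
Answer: $61504$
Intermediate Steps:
$o = 0$ ($o = 2 \cdot 0 = 0$)
$\left(\left(o + 16\right) \left(23 - 9\right) + \left(-2 - 4\right) \left(-4\right)\right)^{2} = \left(\left(0 + 16\right) \left(23 - 9\right) + \left(-2 - 4\right) \left(-4\right)\right)^{2} = \left(16 \cdot 14 - -24\right)^{2} = \left(224 + 24\right)^{2} = 248^{2} = 61504$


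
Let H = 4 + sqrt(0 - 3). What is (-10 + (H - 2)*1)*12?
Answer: -96 + 12*I*sqrt(3) ≈ -96.0 + 20.785*I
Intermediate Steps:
H = 4 + I*sqrt(3) (H = 4 + sqrt(-3) = 4 + I*sqrt(3) ≈ 4.0 + 1.732*I)
(-10 + (H - 2)*1)*12 = (-10 + ((4 + I*sqrt(3)) - 2)*1)*12 = (-10 + (2 + I*sqrt(3))*1)*12 = (-10 + (2 + I*sqrt(3)))*12 = (-8 + I*sqrt(3))*12 = -96 + 12*I*sqrt(3)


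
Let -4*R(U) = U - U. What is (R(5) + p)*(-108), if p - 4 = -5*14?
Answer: 7128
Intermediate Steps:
p = -66 (p = 4 - 5*14 = 4 - 70 = -66)
R(U) = 0 (R(U) = -(U - U)/4 = -¼*0 = 0)
(R(5) + p)*(-108) = (0 - 66)*(-108) = -66*(-108) = 7128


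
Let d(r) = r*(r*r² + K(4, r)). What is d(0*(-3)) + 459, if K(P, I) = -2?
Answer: 459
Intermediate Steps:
d(r) = r*(-2 + r³) (d(r) = r*(r*r² - 2) = r*(r³ - 2) = r*(-2 + r³))
d(0*(-3)) + 459 = (0*(-3))*(-2 + (0*(-3))³) + 459 = 0*(-2 + 0³) + 459 = 0*(-2 + 0) + 459 = 0*(-2) + 459 = 0 + 459 = 459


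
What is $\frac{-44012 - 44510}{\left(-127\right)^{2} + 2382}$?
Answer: $- \frac{88522}{18511} \approx -4.7821$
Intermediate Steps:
$\frac{-44012 - 44510}{\left(-127\right)^{2} + 2382} = - \frac{88522}{16129 + 2382} = - \frac{88522}{18511}$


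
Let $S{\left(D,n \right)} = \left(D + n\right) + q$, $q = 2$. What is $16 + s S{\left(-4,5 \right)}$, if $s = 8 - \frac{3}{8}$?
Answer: $\frac{311}{8} \approx 38.875$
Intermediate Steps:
$s = \frac{61}{8}$ ($s = 8 - \frac{3}{8} = \frac{61}{8} \approx 7.625$)
$S{\left(D,n \right)} = 2 + D + n$ ($S{\left(D,n \right)} = \left(D + n\right) + 2 = 2 + D + n$)
$16 + s S{\left(-4,5 \right)} = 16 + \frac{61 \left(2 - 4 + 5\right)}{8} = 16 + \frac{61}{8} \cdot 3 = 16 + \frac{183}{8} = \frac{311}{8}$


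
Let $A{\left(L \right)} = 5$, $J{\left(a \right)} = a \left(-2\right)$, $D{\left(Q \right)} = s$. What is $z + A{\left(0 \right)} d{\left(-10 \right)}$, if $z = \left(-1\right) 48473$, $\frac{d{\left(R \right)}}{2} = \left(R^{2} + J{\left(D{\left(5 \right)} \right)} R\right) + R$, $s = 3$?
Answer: $-46973$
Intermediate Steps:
$D{\left(Q \right)} = 3$
$J{\left(a \right)} = - 2 a$
$d{\left(R \right)} = - 10 R + 2 R^{2}$ ($d{\left(R \right)} = 2 \left(\left(R^{2} + \left(-2\right) 3 R\right) + R\right) = 2 \left(\left(R^{2} - 6 R\right) + R\right) = 2 \left(R^{2} - 5 R\right) = - 10 R + 2 R^{2}$)
$z = -48473$
$z + A{\left(0 \right)} d{\left(-10 \right)} = -48473 + 5 \cdot 2 \left(-10\right) \left(-5 - 10\right) = -48473 + 5 \cdot 2 \left(-10\right) \left(-15\right) = -48473 + 5 \cdot 300 = -48473 + 1500 = -46973$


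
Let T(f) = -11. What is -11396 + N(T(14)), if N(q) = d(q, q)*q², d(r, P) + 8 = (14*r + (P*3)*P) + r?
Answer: 11594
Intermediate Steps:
d(r, P) = -8 + 3*P² + 15*r (d(r, P) = -8 + ((14*r + (P*3)*P) + r) = -8 + ((14*r + (3*P)*P) + r) = -8 + ((14*r + 3*P²) + r) = -8 + ((3*P² + 14*r) + r) = -8 + (3*P² + 15*r) = -8 + 3*P² + 15*r)
N(q) = q²*(-8 + 3*q² + 15*q) (N(q) = (-8 + 3*q² + 15*q)*q² = q²*(-8 + 3*q² + 15*q))
-11396 + N(T(14)) = -11396 + (-11)²*(-8 + 3*(-11)² + 15*(-11)) = -11396 + 121*(-8 + 3*121 - 165) = -11396 + 121*(-8 + 363 - 165) = -11396 + 121*190 = -11396 + 22990 = 11594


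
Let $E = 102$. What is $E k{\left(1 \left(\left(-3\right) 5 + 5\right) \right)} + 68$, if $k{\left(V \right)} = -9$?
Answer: $-850$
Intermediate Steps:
$E k{\left(1 \left(\left(-3\right) 5 + 5\right) \right)} + 68 = 102 \left(-9\right) + 68 = -918 + 68 = -850$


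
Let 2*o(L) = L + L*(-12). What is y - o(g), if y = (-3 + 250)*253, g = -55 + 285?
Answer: 63756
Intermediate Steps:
g = 230
o(L) = -11*L/2 (o(L) = (L + L*(-12))/2 = (L - 12*L)/2 = (-11*L)/2 = -11*L/2)
y = 62491 (y = 247*253 = 62491)
y - o(g) = 62491 - (-11)*230/2 = 62491 - 1*(-1265) = 62491 + 1265 = 63756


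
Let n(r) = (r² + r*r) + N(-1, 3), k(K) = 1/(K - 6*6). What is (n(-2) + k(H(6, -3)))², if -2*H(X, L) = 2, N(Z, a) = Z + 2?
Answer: 110224/1369 ≈ 80.514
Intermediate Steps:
N(Z, a) = 2 + Z
H(X, L) = -1 (H(X, L) = -½*2 = -1)
k(K) = 1/(-36 + K) (k(K) = 1/(K - 36) = 1/(-36 + K))
n(r) = 1 + 2*r² (n(r) = (r² + r*r) + (2 - 1) = (r² + r²) + 1 = 2*r² + 1 = 1 + 2*r²)
(n(-2) + k(H(6, -3)))² = ((1 + 2*(-2)²) + 1/(-36 - 1))² = ((1 + 2*4) + 1/(-37))² = ((1 + 8) - 1/37)² = (9 - 1/37)² = (332/37)² = 110224/1369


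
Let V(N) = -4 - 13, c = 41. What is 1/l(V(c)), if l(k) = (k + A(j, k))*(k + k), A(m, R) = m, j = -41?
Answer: 1/1972 ≈ 0.00050710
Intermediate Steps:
V(N) = -17
l(k) = 2*k*(-41 + k) (l(k) = (k - 41)*(k + k) = (-41 + k)*(2*k) = 2*k*(-41 + k))
1/l(V(c)) = 1/(2*(-17)*(-41 - 17)) = 1/(2*(-17)*(-58)) = 1/1972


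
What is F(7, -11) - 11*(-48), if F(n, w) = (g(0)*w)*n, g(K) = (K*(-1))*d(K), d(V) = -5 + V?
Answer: 528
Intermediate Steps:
g(K) = -K*(-5 + K) (g(K) = (K*(-1))*(-5 + K) = (-K)*(-5 + K) = -K*(-5 + K))
F(n, w) = 0 (F(n, w) = ((0*(5 - 1*0))*w)*n = ((0*(5 + 0))*w)*n = ((0*5)*w)*n = (0*w)*n = 0*n = 0)
F(7, -11) - 11*(-48) = 0 - 11*(-48) = 0 + 528 = 528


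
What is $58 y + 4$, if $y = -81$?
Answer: $-4694$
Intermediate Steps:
$58 y + 4 = 58 \left(-81\right) + 4 = -4698 + 4 = -4694$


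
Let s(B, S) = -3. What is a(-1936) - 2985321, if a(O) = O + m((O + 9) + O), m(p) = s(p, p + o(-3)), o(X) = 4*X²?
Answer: -2987260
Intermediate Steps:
m(p) = -3
a(O) = -3 + O (a(O) = O - 3 = -3 + O)
a(-1936) - 2985321 = (-3 - 1936) - 2985321 = -1939 - 2985321 = -2987260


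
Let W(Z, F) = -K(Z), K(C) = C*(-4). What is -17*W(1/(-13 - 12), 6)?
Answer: 68/25 ≈ 2.7200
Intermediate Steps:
K(C) = -4*C
W(Z, F) = 4*Z (W(Z, F) = -(-4)*Z = 4*Z)
-17*W(1/(-13 - 12), 6) = -68/(-13 - 12) = -68/(-25) = -68*(-1)/25 = -17*(-4/25) = 68/25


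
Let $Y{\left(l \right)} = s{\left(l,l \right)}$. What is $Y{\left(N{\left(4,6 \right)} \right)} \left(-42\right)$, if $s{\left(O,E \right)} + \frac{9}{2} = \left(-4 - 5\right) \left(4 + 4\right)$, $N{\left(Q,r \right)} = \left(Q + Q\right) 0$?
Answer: $3213$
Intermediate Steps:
$N{\left(Q,r \right)} = 0$ ($N{\left(Q,r \right)} = 2 Q 0 = 0$)
$s{\left(O,E \right)} = - \frac{153}{2}$ ($s{\left(O,E \right)} = - \frac{9}{2} + \left(-4 - 5\right) \left(4 + 4\right) = - \frac{9}{2} - 72 = - \frac{153}{2}$)
$Y{\left(l \right)} = - \frac{153}{2}$
$Y{\left(N{\left(4,6 \right)} \right)} \left(-42\right) = \left(- \frac{153}{2}\right) \left(-42\right) = 3213$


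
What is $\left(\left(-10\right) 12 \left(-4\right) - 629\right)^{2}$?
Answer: $22201$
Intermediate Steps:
$\left(\left(-10\right) 12 \left(-4\right) - 629\right)^{2} = \left(\left(-120\right) \left(-4\right) - 629\right)^{2} = \left(480 - 629\right)^{2} = \left(-149\right)^{2} = 22201$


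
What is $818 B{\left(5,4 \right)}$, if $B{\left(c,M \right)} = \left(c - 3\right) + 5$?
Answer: $5726$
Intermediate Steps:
$B{\left(c,M \right)} = 2 + c$ ($B{\left(c,M \right)} = \left(-3 + c\right) + 5 = 2 + c$)
$818 B{\left(5,4 \right)} = 818 \left(2 + 5\right) = 818 \cdot 7 = 5726$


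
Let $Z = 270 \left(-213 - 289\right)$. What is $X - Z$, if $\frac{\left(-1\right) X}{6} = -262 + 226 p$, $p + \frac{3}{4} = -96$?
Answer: $268305$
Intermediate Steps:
$p = - \frac{387}{4}$ ($p = - \frac{3}{4} - 96 = - \frac{387}{4} \approx -96.75$)
$X = 132765$ ($X = - 6 \left(-262 + 226 \left(- \frac{387}{4}\right)\right) = - 6 \left(-262 - \frac{43731}{2}\right) = \left(-6\right) \left(- \frac{44255}{2}\right) = 132765$)
$Z = -135540$ ($Z = 270 \left(-502\right) = -135540$)
$X - Z = 132765 - -135540 = 132765 + 135540 = 268305$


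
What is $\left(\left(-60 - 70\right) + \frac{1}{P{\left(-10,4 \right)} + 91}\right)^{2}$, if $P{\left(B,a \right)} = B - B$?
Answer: $\frac{139925241}{8281} \approx 16897.0$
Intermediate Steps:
$P{\left(B,a \right)} = 0$
$\left(\left(-60 - 70\right) + \frac{1}{P{\left(-10,4 \right)} + 91}\right)^{2} = \left(\left(-60 - 70\right) + \frac{1}{0 + 91}\right)^{2} = \left(\left(-60 - 70\right) + \frac{1}{91}\right)^{2} = \left(-130 + \frac{1}{91}\right)^{2} = \left(- \frac{11829}{91}\right)^{2} = \frac{139925241}{8281}$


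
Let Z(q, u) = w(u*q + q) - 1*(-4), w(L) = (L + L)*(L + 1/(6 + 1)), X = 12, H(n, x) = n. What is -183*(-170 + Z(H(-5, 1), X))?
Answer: -10588014/7 ≈ -1.5126e+6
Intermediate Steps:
w(L) = 2*L*(1/7 + L) (w(L) = (2*L)*(L + 1/7) = (2*L)*(1/7 + L) = 2*L*(1/7 + L))
Z(q, u) = 4 + 2*(q + q*u)*(1 + 7*q + 7*q*u)/7 (Z(q, u) = 2*(u*q + q)*(1 + 7*(u*q + q))/7 - 1*(-4) = 2*(q*u + q)*(1 + 7*(q*u + q))/7 + 4 = 2*(q + q*u)*(1 + 7*(q + q*u))/7 + 4 = 2*(q + q*u)*(1 + (7*q + 7*q*u))/7 + 4 = 2*(q + q*u)*(1 + 7*q + 7*q*u)/7 + 4 = 4 + 2*(q + q*u)*(1 + 7*q + 7*q*u)/7)
-183*(-170 + Z(H(-5, 1), X)) = -183*(-170 + (4 + (2/7)*(-5)*(1 + 12)*(1 + 7*(-5)*(1 + 12)))) = -183*(-170 + (4 + (2/7)*(-5)*13*(1 + 7*(-5)*13))) = -183*(-170 + (4 + (2/7)*(-5)*13*(1 - 455))) = -183*(-170 + (4 + (2/7)*(-5)*13*(-454))) = -183*(-170 + (4 + 59020/7)) = -183*(-170 + 59048/7) = -183*57858/7 = -10588014/7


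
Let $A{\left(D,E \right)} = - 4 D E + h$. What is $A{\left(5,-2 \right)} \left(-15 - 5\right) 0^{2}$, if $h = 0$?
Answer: $0$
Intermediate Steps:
$A{\left(D,E \right)} = - 4 D E$ ($A{\left(D,E \right)} = - 4 D E + 0 = - 4 D E$)
$A{\left(5,-2 \right)} \left(-15 - 5\right) 0^{2} = \left(-4\right) 5 \left(-2\right) \left(-15 - 5\right) 0^{2} = 40 \left(\left(-20\right) 0\right) = 40 \cdot 0 = 0$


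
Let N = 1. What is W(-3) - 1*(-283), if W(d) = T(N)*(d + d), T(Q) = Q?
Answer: 277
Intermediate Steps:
W(d) = 2*d (W(d) = 1*(d + d) = 1*(2*d) = 2*d)
W(-3) - 1*(-283) = 2*(-3) - 1*(-283) = -6 + 283 = 277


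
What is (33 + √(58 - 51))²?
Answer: (33 + √7)² ≈ 1270.6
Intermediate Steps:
(33 + √(58 - 51))² = (33 + √7)²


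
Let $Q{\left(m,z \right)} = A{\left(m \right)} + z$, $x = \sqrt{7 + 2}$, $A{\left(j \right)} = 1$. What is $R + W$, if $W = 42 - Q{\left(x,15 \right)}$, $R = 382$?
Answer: $408$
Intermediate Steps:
$x = 3$ ($x = \sqrt{9} = 3$)
$Q{\left(m,z \right)} = 1 + z$
$W = 26$ ($W = 42 - \left(1 + 15\right) = 42 - 16 = 26$)
$R + W = 382 + 26 = 408$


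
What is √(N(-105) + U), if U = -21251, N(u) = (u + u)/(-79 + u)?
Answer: I*√44964701/46 ≈ 145.77*I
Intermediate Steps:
N(u) = 2*u/(-79 + u) (N(u) = (2*u)/(-79 + u) = 2*u/(-79 + u))
√(N(-105) + U) = √(2*(-105)/(-79 - 105) - 21251) = √(2*(-105)/(-184) - 21251) = √(2*(-105)*(-1/184) - 21251) = √(105/92 - 21251) = √(-1954987/92) = I*√44964701/46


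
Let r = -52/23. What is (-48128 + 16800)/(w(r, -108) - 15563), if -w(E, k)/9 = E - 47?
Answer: 90068/43469 ≈ 2.0720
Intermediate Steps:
r = -52/23 (r = -52*1/23 = -52/23 ≈ -2.2609)
w(E, k) = 423 - 9*E (w(E, k) = -9*(E - 47) = -9*(-47 + E) = 423 - 9*E)
(-48128 + 16800)/(w(r, -108) - 15563) = (-48128 + 16800)/((423 - 9*(-52/23)) - 15563) = -31328/((423 + 468/23) - 15563) = -31328/(10197/23 - 15563) = -31328/(-347752/23) = -31328*(-23/347752) = 90068/43469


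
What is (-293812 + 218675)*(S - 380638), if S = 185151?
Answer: 14688306719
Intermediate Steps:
(-293812 + 218675)*(S - 380638) = (-293812 + 218675)*(185151 - 380638) = -75137*(-195487) = 14688306719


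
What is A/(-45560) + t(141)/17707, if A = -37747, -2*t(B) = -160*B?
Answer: 1182302929/806730920 ≈ 1.4655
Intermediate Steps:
t(B) = 80*B (t(B) = -(-80)*B = 80*B)
A/(-45560) + t(141)/17707 = -37747/(-45560) + (80*141)/17707 = -37747*(-1/45560) + 11280*(1/17707) = 37747/45560 + 11280/17707 = 1182302929/806730920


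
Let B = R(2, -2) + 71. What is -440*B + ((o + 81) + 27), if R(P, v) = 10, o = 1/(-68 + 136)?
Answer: -2416175/68 ≈ -35532.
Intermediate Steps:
o = 1/68 ≈ 0.014706
B = 81 (B = 10 + 71 = 81)
-440*B + ((o + 81) + 27) = -440*81 + ((1/68 + 81) + 27) = -35640 + (5509/68 + 27) = -35640 + 7345/68 = -2416175/68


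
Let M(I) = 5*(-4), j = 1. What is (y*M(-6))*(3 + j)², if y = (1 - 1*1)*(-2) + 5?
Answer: -1600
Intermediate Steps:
y = 5 (y = (1 - 1)*(-2) + 5 = 0*(-2) + 5 = 0 + 5 = 5)
M(I) = -20
(y*M(-6))*(3 + j)² = (5*(-20))*(3 + 1)² = -100*4² = -100*16 = -1600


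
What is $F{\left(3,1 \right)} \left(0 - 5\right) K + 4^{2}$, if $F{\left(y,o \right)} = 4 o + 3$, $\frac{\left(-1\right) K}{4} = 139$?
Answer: $19476$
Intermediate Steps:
$K = -556$ ($K = \left(-4\right) 139 = -556$)
$F{\left(y,o \right)} = 3 + 4 o$
$F{\left(3,1 \right)} \left(0 - 5\right) K + 4^{2} = \left(3 + 4 \cdot 1\right) \left(0 - 5\right) \left(-556\right) + 4^{2} = \left(3 + 4\right) \left(-5\right) \left(-556\right) + 16 = 7 \left(-5\right) \left(-556\right) + 16 = \left(-35\right) \left(-556\right) + 16 = 19460 + 16 = 19476$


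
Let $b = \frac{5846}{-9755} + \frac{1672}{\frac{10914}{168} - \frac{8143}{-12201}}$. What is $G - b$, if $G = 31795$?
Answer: $\frac{992693519383879}{31246133195} \approx 31770.0$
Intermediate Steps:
$b = \frac{777285551146}{31246133195}$ ($b = 5846 \left(- \frac{1}{9755}\right) + \frac{1672}{10914 \cdot \frac{1}{168} - - \frac{8143}{12201}} = - \frac{5846}{9755} + \frac{1672}{\frac{1819}{28} + \frac{8143}{12201}} = - \frac{5846}{9755} + \frac{1672}{\frac{3203089}{48804}} = - \frac{5846}{9755} + 1672 \cdot \frac{48804}{3203089} = - \frac{5846}{9755} + \frac{81600288}{3203089} = \frac{777285551146}{31246133195} \approx 24.876$)
$G - b = 31795 - \frac{777285551146}{31246133195} = \frac{992693519383879}{31246133195}$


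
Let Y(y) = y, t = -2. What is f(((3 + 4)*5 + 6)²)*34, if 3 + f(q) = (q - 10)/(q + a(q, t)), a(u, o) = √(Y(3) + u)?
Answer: -64183840/941359 - 37876*√421/941359 ≈ -69.008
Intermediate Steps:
a(u, o) = √(3 + u)
f(q) = -3 + (-10 + q)/(q + √(3 + q)) (f(q) = -3 + (q - 10)/(q + √(3 + q)) = -3 + (-10 + q)/(q + √(3 + q)))
f(((3 + 4)*5 + 6)²)*34 = ((-10 - 3*√(3 + ((3 + 4)*5 + 6)²) - 2*((3 + 4)*5 + 6)²)/(((3 + 4)*5 + 6)² + √(3 + ((3 + 4)*5 + 6)²)))*34 = ((-10 - 3*√(3 + (7*5 + 6)²) - 2*(7*5 + 6)²)/((7*5 + 6)² + √(3 + (7*5 + 6)²)))*34 = ((-10 - 3*√(3 + (35 + 6)²) - 2*(35 + 6)²)/((35 + 6)² + √(3 + (35 + 6)²)))*34 = ((-10 - 3*√(3 + 41²) - 2*41²)/(41² + √(3 + 41²)))*34 = ((-10 - 3*√(3 + 1681) - 2*1681)/(1681 + √(3 + 1681)))*34 = ((-10 - 6*√421 - 3362)/(1681 + √1684))*34 = ((-10 - 6*√421 - 3362)/(1681 + 2*√421))*34 = ((-3372 - 6*√421)/(1681 + 2*√421))*34 = 34*(-3372 - 6*√421)/(1681 + 2*√421)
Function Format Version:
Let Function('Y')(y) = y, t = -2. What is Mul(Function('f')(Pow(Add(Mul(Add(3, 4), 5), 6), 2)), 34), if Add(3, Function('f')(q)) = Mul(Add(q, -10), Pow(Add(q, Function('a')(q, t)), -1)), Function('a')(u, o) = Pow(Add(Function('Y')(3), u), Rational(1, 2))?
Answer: Add(Rational(-64183840, 941359), Mul(Rational(-37876, 941359), Pow(421, Rational(1, 2)))) ≈ -69.008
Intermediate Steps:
Function('a')(u, o) = Pow(Add(3, u), Rational(1, 2))
Function('f')(q) = Add(-3, Mul(Pow(Add(q, Pow(Add(3, q), Rational(1, 2))), -1), Add(-10, q))) (Function('f')(q) = Add(-3, Mul(Add(q, -10), Pow(Add(q, Pow(Add(3, q), Rational(1, 2))), -1))) = Add(-3, Mul(Add(-10, q), Pow(Add(q, Pow(Add(3, q), Rational(1, 2))), -1))) = Add(-3, Mul(Pow(Add(q, Pow(Add(3, q), Rational(1, 2))), -1), Add(-10, q))))
Mul(Function('f')(Pow(Add(Mul(Add(3, 4), 5), 6), 2)), 34) = Mul(Mul(Pow(Add(Pow(Add(Mul(Add(3, 4), 5), 6), 2), Pow(Add(3, Pow(Add(Mul(Add(3, 4), 5), 6), 2)), Rational(1, 2))), -1), Add(-10, Mul(-3, Pow(Add(3, Pow(Add(Mul(Add(3, 4), 5), 6), 2)), Rational(1, 2))), Mul(-2, Pow(Add(Mul(Add(3, 4), 5), 6), 2)))), 34) = Mul(Mul(Pow(Add(Pow(Add(Mul(7, 5), 6), 2), Pow(Add(3, Pow(Add(Mul(7, 5), 6), 2)), Rational(1, 2))), -1), Add(-10, Mul(-3, Pow(Add(3, Pow(Add(Mul(7, 5), 6), 2)), Rational(1, 2))), Mul(-2, Pow(Add(Mul(7, 5), 6), 2)))), 34) = Mul(Mul(Pow(Add(Pow(Add(35, 6), 2), Pow(Add(3, Pow(Add(35, 6), 2)), Rational(1, 2))), -1), Add(-10, Mul(-3, Pow(Add(3, Pow(Add(35, 6), 2)), Rational(1, 2))), Mul(-2, Pow(Add(35, 6), 2)))), 34) = Mul(Mul(Pow(Add(Pow(41, 2), Pow(Add(3, Pow(41, 2)), Rational(1, 2))), -1), Add(-10, Mul(-3, Pow(Add(3, Pow(41, 2)), Rational(1, 2))), Mul(-2, Pow(41, 2)))), 34) = Mul(Mul(Pow(Add(1681, Pow(Add(3, 1681), Rational(1, 2))), -1), Add(-10, Mul(-3, Pow(Add(3, 1681), Rational(1, 2))), Mul(-2, 1681))), 34) = Mul(Mul(Pow(Add(1681, Pow(1684, Rational(1, 2))), -1), Add(-10, Mul(-3, Pow(1684, Rational(1, 2))), -3362)), 34) = Mul(Mul(Pow(Add(1681, Mul(2, Pow(421, Rational(1, 2)))), -1), Add(-10, Mul(-3, Mul(2, Pow(421, Rational(1, 2)))), -3362)), 34) = Mul(Mul(Pow(Add(1681, Mul(2, Pow(421, Rational(1, 2)))), -1), Add(-10, Mul(-6, Pow(421, Rational(1, 2))), -3362)), 34) = Mul(Mul(Pow(Add(1681, Mul(2, Pow(421, Rational(1, 2)))), -1), Add(-3372, Mul(-6, Pow(421, Rational(1, 2))))), 34) = Mul(34, Pow(Add(1681, Mul(2, Pow(421, Rational(1, 2)))), -1), Add(-3372, Mul(-6, Pow(421, Rational(1, 2)))))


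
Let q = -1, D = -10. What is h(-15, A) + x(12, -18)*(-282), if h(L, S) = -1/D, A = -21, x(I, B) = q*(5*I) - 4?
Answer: 180481/10 ≈ 18048.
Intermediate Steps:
x(I, B) = -4 - 5*I (x(I, B) = -5*I - 4 = -4 - 5*I)
h(L, S) = 1/10 (h(L, S) = -1/(-10) = -1*(-1/10) = 1/10)
h(-15, A) + x(12, -18)*(-282) = 1/10 + (-4 - 5*12)*(-282) = 1/10 + (-4 - 60)*(-282) = 1/10 - 64*(-282) = 1/10 + 18048 = 180481/10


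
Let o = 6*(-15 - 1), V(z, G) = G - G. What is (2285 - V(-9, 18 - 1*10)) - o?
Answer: 2381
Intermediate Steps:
V(z, G) = 0
o = -96 (o = 6*(-16) = -96)
(2285 - V(-9, 18 - 1*10)) - o = (2285 - 1*0) - 1*(-96) = (2285 + 0) + 96 = 2285 + 96 = 2381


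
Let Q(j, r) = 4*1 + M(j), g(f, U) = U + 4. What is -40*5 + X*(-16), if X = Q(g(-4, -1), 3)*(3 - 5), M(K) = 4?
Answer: 56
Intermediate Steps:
g(f, U) = 4 + U
Q(j, r) = 8 (Q(j, r) = 4*1 + 4 = 4 + 4 = 8)
X = -16 (X = 8*(3 - 5) = 8*(-2) = -16)
-40*5 + X*(-16) = -40*5 - 16*(-16) = -200 + 256 = 56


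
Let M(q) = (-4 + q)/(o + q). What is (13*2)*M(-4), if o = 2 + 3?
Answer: -208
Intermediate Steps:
o = 5
M(q) = (-4 + q)/(5 + q)
(13*2)*M(-4) = (13*2)*((-4 - 4)/(5 - 4)) = 26*(-8/1) = 26*(1*(-8)) = 26*(-8) = -208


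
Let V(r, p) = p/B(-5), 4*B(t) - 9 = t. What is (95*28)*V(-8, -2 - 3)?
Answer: -13300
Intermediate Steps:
B(t) = 9/4 + t/4
V(r, p) = p (V(r, p) = p/(9/4 + (¼)*(-5)) = p/(9/4 - 5/4) = p/1 = p*1 = p)
(95*28)*V(-8, -2 - 3) = (95*28)*(-2 - 3) = 2660*(-5) = -13300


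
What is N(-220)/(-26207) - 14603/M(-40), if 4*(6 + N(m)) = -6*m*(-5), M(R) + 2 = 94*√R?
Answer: 675352453/4631353454 + 686341*I*√10/88361 ≈ 0.14582 + 24.563*I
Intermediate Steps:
M(R) = -2 + 94*√R
N(m) = -6 + 15*m/2 (N(m) = -6 + (-6*m*(-5))/4 = -6 + (30*m)/4 = -6 + 15*m/2)
N(-220)/(-26207) - 14603/M(-40) = (-6 + (15/2)*(-220))/(-26207) - 14603/(-2 + 94*√(-40)) = (-6 - 1650)*(-1/26207) - 14603/(-2 + 94*(2*I*√10)) = -1656*(-1/26207) - 14603/(-2 + 188*I*√10) = 1656/26207 - 14603/(-2 + 188*I*√10)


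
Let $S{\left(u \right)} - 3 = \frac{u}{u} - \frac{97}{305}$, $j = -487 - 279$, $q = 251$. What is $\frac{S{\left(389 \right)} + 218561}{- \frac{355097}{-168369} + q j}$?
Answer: $- \frac{11223852666132}{9873240112385} \approx -1.1368$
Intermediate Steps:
$j = -766$ ($j = -487 - 279 = -766$)
$S{\left(u \right)} = \frac{1123}{305}$ ($S{\left(u \right)} = 3 + \left(\frac{u}{u} - \frac{97}{305}\right) = 3 + \left(1 - \frac{97}{305}\right) = 3 + \frac{208}{305} = \frac{1123}{305}$)
$\frac{S{\left(389 \right)} + 218561}{- \frac{355097}{-168369} + q j} = \frac{\frac{1123}{305} + 218561}{- \frac{355097}{-168369} + 251 \left(-766\right)} = \frac{66662228}{305 \left(\left(-355097\right) \left(- \frac{1}{168369}\right) - 192266\right)} = \frac{66662228}{305 \left(\frac{355097}{168369} - 192266\right)} = \frac{66662228}{305 \left(- \frac{32371279057}{168369}\right)} = \frac{66662228}{305} \left(- \frac{168369}{32371279057}\right) = - \frac{11223852666132}{9873240112385}$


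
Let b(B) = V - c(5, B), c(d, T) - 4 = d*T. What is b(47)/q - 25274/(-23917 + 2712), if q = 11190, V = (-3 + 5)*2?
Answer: 55566577/47456790 ≈ 1.1709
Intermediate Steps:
V = 4 (V = 2*2 = 4)
c(d, T) = 4 + T*d (c(d, T) = 4 + d*T = 4 + T*d)
b(B) = -5*B (b(B) = 4 - (4 + B*5) = 4 - (4 + 5*B) = 4 + (-4 - 5*B) = -5*B)
b(47)/q - 25274/(-23917 + 2712) = -5*47/11190 - 25274/(-23917 + 2712) = -235*1/11190 - 25274/(-21205) = -47/2238 - 25274*(-1/21205) = -47/2238 + 25274/21205 = 55566577/47456790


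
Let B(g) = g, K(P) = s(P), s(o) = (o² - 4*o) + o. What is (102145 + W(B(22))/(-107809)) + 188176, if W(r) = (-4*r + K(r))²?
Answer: 31299107789/107809 ≈ 2.9032e+5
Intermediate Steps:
s(o) = o² - 3*o
K(P) = P*(-3 + P)
W(r) = (-4*r + r*(-3 + r))²
(102145 + W(B(22))/(-107809)) + 188176 = (102145 + (22²*(-7 + 22)²)/(-107809)) + 188176 = (102145 + (484*15²)*(-1/107809)) + 188176 = (102145 + (484*225)*(-1/107809)) + 188176 = (102145 + 108900*(-1/107809)) + 188176 = (102145 - 108900/107809) + 188176 = 11012041405/107809 + 188176 = 31299107789/107809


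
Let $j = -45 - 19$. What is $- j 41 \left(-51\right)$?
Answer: $-133824$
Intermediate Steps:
$j = -64$
$- j 41 \left(-51\right) = - \left(-64\right) 41 \left(-51\right) = - \left(-2624\right) \left(-51\right) = \left(-1\right) 133824 = -133824$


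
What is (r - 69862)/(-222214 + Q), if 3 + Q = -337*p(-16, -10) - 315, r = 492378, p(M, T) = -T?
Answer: -211258/112951 ≈ -1.8703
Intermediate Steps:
Q = -3688 (Q = -3 + (-(-337)*(-10) - 315) = -3 + (-337*10 - 315) = -3 + (-3370 - 315) = -3 - 3685 = -3688)
(r - 69862)/(-222214 + Q) = (492378 - 69862)/(-222214 - 3688) = 422516/(-225902) = 422516*(-1/225902) = -211258/112951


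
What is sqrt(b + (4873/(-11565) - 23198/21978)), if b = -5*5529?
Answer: I*sqrt(612519455039523405)/4706955 ≈ 166.27*I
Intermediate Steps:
b = -27645
sqrt(b + (4873/(-11565) - 23198/21978)) = sqrt(-27645 + (4873/(-11565) - 23198/21978)) = sqrt(-27645 + (4873*(-1/11565) - 23198*1/21978)) = sqrt(-27645 + (-4873/11565 - 11599/10989)) = sqrt(-27645 - 20854648/14120865) = sqrt(-390392167573/14120865) = I*sqrt(612519455039523405)/4706955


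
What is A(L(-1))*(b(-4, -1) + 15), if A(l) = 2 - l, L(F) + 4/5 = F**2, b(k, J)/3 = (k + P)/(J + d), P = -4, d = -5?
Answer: 171/5 ≈ 34.200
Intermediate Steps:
b(k, J) = 3*(-4 + k)/(-5 + J) (b(k, J) = 3*((k - 4)/(J - 5)) = 3*((-4 + k)/(-5 + J)) = 3*(-4 + k)/(-5 + J))
L(F) = -4/5 + F**2
A(L(-1))*(b(-4, -1) + 15) = (2 - (-4/5 + (-1)**2))*(3*(-4 - 4)/(-5 - 1) + 15) = (2 - (-4/5 + 1))*(3*(-8)/(-6) + 15) = (2 - 1*1/5)*(3*(-1/6)*(-8) + 15) = (2 - 1/5)*(4 + 15) = (9/5)*19 = 171/5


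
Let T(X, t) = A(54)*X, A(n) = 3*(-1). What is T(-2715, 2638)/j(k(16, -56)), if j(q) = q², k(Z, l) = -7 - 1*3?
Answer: 1629/20 ≈ 81.450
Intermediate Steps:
A(n) = -3
T(X, t) = -3*X
k(Z, l) = -10 (k(Z, l) = -7 - 3 = -10)
T(-2715, 2638)/j(k(16, -56)) = (-3*(-2715))/((-10)²) = 8145/100 = 8145*(1/100) = 1629/20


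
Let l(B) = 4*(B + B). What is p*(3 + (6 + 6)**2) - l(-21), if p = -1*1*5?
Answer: -567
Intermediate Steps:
l(B) = 8*B (l(B) = 4*(2*B) = 8*B)
p = -5 (p = -1*5 = -5)
p*(3 + (6 + 6)**2) - l(-21) = -5*(3 + (6 + 6)**2) - 8*(-21) = -5*(3 + 12**2) - 1*(-168) = -5*(3 + 144) + 168 = -5*147 + 168 = -735 + 168 = -567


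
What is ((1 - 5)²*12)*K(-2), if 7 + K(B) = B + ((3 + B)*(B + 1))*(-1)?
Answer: -1536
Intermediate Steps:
K(B) = -7 + B - (1 + B)*(3 + B) (K(B) = -7 + (B + ((3 + B)*(B + 1))*(-1)) = -7 + (B + ((3 + B)*(1 + B))*(-1)) = -7 + (B + ((1 + B)*(3 + B))*(-1)) = -7 + (B - (1 + B)*(3 + B)) = -7 + B - (1 + B)*(3 + B))
((1 - 5)²*12)*K(-2) = ((1 - 5)²*12)*(-10 - 1*(-2)² - 3*(-2)) = ((-4)²*12)*(-10 - 1*4 + 6) = (16*12)*(-10 - 4 + 6) = 192*(-8) = -1536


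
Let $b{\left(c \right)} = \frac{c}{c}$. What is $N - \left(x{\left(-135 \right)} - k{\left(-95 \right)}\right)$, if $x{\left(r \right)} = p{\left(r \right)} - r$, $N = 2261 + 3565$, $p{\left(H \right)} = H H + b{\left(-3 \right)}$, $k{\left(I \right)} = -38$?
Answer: $-12573$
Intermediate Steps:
$b{\left(c \right)} = 1$
$p{\left(H \right)} = 1 + H^{2}$ ($p{\left(H \right)} = H H + 1 = H^{2} + 1 = 1 + H^{2}$)
$N = 5826$
$x{\left(r \right)} = 1 + r^{2} - r$ ($x{\left(r \right)} = \left(1 + r^{2}\right) - r = 1 + r^{2} - r$)
$N - \left(x{\left(-135 \right)} - k{\left(-95 \right)}\right) = 5826 - \left(\left(1 + \left(-135\right)^{2} - -135\right) - -38\right) = 5826 - \left(\left(1 + 18225 + 135\right) + 38\right) = 5826 - \left(18361 + 38\right) = 5826 - 18399 = -12573$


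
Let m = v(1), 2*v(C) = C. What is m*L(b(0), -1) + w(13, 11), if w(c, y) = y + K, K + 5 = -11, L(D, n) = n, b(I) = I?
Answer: -11/2 ≈ -5.5000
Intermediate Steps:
K = -16 (K = -5 - 11 = -16)
v(C) = C/2
w(c, y) = -16 + y (w(c, y) = y - 16 = -16 + y)
m = 1/2 (m = (1/2)*1 = 1/2 ≈ 0.50000)
m*L(b(0), -1) + w(13, 11) = (1/2)*(-1) + (-16 + 11) = -1/2 - 5 = -11/2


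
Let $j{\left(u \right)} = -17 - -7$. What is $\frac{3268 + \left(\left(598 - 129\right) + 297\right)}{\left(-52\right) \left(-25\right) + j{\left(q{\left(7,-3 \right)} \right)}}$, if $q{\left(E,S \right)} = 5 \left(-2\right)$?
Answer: $\frac{2017}{645} \approx 3.1271$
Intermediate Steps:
$q{\left(E,S \right)} = -10$
$j{\left(u \right)} = -10$ ($j{\left(u \right)} = -17 + 7 = -10$)
$\frac{3268 + \left(\left(598 - 129\right) + 297\right)}{\left(-52\right) \left(-25\right) + j{\left(q{\left(7,-3 \right)} \right)}} = \frac{3268 + \left(\left(598 - 129\right) + 297\right)}{\left(-52\right) \left(-25\right) - 10} = \frac{3268 + \left(469 + 297\right)}{1300 - 10} = \frac{3268 + 766}{1290} = 4034 \cdot \frac{1}{1290} = \frac{2017}{645}$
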